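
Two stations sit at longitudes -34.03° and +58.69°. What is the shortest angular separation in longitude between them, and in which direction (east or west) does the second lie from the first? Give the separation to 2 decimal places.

92.72° east

Raw difference: 58.69 − -34.03 = 92.72°.
Normalise into (−180°, 180°]: 92.72° stays 92.72°.
Positive ⇒ the second point lies to the east; separation 92.72°.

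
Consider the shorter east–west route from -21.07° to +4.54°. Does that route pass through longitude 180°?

Signed shortest Δλ = ((4.54 − -21.07 + 180) mod 360) − 180 = 25.61°.
Going east by 25.61° from -21.07° reaches +4.54° without touching 180°.

No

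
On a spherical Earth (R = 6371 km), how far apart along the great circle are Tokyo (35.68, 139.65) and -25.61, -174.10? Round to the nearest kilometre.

Δλ = -174.10 − 139.65 = -313.75°; wrapped into (−180°, 180°]: 46.25°.
Δφ = -25.61 − 35.68 = -61.29°.
a = sin²(Δφ/2) + cos φ₁ · cos φ₂ · sin²(Δλ/2) = 0.372793.
c = 2·atan2(√a, √(1−a)) = 1.31355 rad → d = 6371·c ≈ 8368.65 km.

8369 km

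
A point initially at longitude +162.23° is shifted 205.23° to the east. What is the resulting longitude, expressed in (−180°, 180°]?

Start at +162.23°; shift +205.23° → +367.46°.
+367.46° lies outside (−180°, 180°]; subtract 360° → +7.46°.

+7.46°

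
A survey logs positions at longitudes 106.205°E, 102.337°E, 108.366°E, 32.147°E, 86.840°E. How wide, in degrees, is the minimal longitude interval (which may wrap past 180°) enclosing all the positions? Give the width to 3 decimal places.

76.219°

Sort the longitudes: +32.147°, +86.840°, +102.337°, +106.205°, +108.366°.
Eastward gaps between consecutive values (wrapping around): 54.693°, 15.497°, 3.868°, 2.161°, 283.781°.
Largest gap = 283.781° ⇒ minimal covering band is its complement: 360° − 283.781° = 76.219°.
Band runs from +32.147° eastward to +108.366°.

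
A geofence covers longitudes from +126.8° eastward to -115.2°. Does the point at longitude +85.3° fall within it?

Band width going east from +126.8° to -115.2°: ((-115.2 − 126.8) mod 360) = 118.0°.
Offset of +85.3° east of the west edge: ((85.3 − 126.8) mod 360) = 318.5°.
318.5° > 118.0° ⇒ outside.

No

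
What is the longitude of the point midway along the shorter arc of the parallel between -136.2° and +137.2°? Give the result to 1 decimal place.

-179.5°

Signed shortest Δλ from -136.2° to +137.2° is -86.6°.
Midpoint longitude = -136.2° + (-86.6°)/2 = -136.2° − 43.3° = -179.5°.
(The naïve average (-136.2 + +137.2)/2 = 0.5° is on the wrong side of the globe.)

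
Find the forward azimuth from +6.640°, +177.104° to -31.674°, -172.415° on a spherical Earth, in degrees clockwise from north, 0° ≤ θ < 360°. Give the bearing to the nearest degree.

166°

Δλ = -172.415 − 177.104 = -349.519°; wrapped into (−180°, 180°]: 10.481°.
θ = atan2( sin Δλ · cos φ₂ , cos φ₁ · sin φ₂ − sin φ₁ · cos φ₂ · cos Δλ )
  = atan2(0.15481, -0.61833) = 165.944° → normalised to [0°, 360°): 165.944°.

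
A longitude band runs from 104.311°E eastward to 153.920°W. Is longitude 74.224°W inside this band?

Band width going east from +104.311° to -153.920°: ((-153.920 − 104.311) mod 360) = 101.769°.
Offset of -74.224° east of the west edge: ((-74.224 − 104.311) mod 360) = 181.465°.
181.465° > 101.769° ⇒ outside.

No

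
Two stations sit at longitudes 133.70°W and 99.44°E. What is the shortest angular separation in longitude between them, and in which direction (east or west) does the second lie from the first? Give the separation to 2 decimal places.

126.86° west

Raw difference: 99.44 − -133.70 = 233.14°.
Normalise into (−180°, 180°]: 233.14° − 360° = -126.86°.
Negative ⇒ the second point lies to the west; separation 126.86°.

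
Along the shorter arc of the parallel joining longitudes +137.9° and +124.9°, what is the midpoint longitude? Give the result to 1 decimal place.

Signed shortest Δλ from +137.9° to +124.9° is -13.0°.
Midpoint longitude = +137.9° + (-13.0°)/2 = +137.9° − 6.5° = +131.4°.

+131.4°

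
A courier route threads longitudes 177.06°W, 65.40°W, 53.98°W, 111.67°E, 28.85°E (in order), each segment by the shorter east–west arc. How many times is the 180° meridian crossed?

0

Leg 1: -177.06° → -65.40°, shortest Δλ = 111.66° (east) — does not cross 180°.
Leg 2: -65.40° → -53.98°, shortest Δλ = 11.42° (east) — does not cross 180°.
Leg 3: -53.98° → +111.67°, shortest Δλ = 165.65° (east) — does not cross 180°.
Leg 4: +111.67° → +28.85°, shortest Δλ = -82.82° (west) — does not cross 180°.
Total crossings: 0.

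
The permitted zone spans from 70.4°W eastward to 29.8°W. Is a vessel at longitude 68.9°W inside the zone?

Band width going east from -70.4° to -29.8°: ((-29.8 − -70.4) mod 360) = 40.6°.
Offset of -68.9° east of the west edge: ((-68.9 − -70.4) mod 360) = 1.5°.
1.5° ≤ 40.6° ⇒ inside.

Yes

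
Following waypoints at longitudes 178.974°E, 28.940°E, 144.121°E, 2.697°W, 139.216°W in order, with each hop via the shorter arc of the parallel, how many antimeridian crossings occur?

Leg 1: +178.974° → +28.940°, shortest Δλ = -150.034° (west) — does not cross 180°.
Leg 2: +28.940° → +144.121°, shortest Δλ = 115.181° (east) — does not cross 180°.
Leg 3: +144.121° → -2.697°, shortest Δλ = -146.818° (west) — does not cross 180°.
Leg 4: -2.697° → -139.216°, shortest Δλ = -136.519° (west) — does not cross 180°.
Total crossings: 0.

0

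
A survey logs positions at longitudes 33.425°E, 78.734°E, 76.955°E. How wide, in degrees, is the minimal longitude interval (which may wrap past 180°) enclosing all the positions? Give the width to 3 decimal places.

Sort the longitudes: +33.425°, +76.955°, +78.734°.
Eastward gaps between consecutive values (wrapping around): 43.530°, 1.779°, 314.691°.
Largest gap = 314.691° ⇒ minimal covering band is its complement: 360° − 314.691° = 45.309°.
Band runs from +33.425° eastward to +78.734°.

45.309°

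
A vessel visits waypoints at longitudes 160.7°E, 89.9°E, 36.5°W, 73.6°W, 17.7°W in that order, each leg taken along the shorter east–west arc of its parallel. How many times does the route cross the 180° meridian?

Leg 1: +160.7° → +89.9°, shortest Δλ = -70.8° (west) — does not cross 180°.
Leg 2: +89.9° → -36.5°, shortest Δλ = -126.4° (west) — does not cross 180°.
Leg 3: -36.5° → -73.6°, shortest Δλ = -37.1° (west) — does not cross 180°.
Leg 4: -73.6° → -17.7°, shortest Δλ = 55.9° (east) — does not cross 180°.
Total crossings: 0.

0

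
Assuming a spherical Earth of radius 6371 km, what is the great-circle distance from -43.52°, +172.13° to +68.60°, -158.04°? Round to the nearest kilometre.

Δλ = -158.04 − 172.13 = -330.17°; wrapped into (−180°, 180°]: 29.83°.
Δφ = 68.60 − -43.52 = 112.12°.
a = sin²(Δφ/2) + cos φ₁ · cos φ₂ · sin²(Δλ/2) = 0.705802.
c = 2·atan2(√a, √(1−a)) = 1.99501 rad → d = 6371·c ≈ 12710.21 km.

12710 km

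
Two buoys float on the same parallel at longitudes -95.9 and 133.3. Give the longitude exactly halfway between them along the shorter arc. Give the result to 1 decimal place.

Signed shortest Δλ from -95.9° to +133.3° is -130.8°.
Midpoint longitude = -95.9° + (-130.8°)/2 = -95.9° − 65.4° = -161.3°.
(The naïve average (-95.9 + +133.3)/2 = 18.7° is on the wrong side of the globe.)

-161.3°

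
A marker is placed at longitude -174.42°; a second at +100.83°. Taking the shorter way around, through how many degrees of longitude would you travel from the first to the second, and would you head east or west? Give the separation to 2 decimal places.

84.75° west

Raw difference: 100.83 − -174.42 = 275.25°.
Normalise into (−180°, 180°]: 275.25° − 360° = -84.75°.
Negative ⇒ the second point lies to the west; separation 84.75°.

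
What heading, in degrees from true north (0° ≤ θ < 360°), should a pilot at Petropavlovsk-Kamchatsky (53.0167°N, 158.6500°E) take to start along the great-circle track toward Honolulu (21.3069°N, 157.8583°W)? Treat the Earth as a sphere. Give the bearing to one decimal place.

116.6°

Δλ = -157.8583 − 158.6500 = -316.5083°; wrapped into (−180°, 180°]: 43.4917°.
θ = atan2( sin Δλ · cos φ₂ , cos φ₁ · sin φ₂ − sin φ₁ · cos φ₂ · cos Δλ )
  = atan2(0.64121, -0.32131) = 116.616° → normalised to [0°, 360°): 116.616°.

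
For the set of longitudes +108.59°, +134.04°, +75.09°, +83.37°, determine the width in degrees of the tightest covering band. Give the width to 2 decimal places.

Sort the longitudes: +75.09°, +83.37°, +108.59°, +134.04°.
Eastward gaps between consecutive values (wrapping around): 8.28°, 25.22°, 25.45°, 301.05°.
Largest gap = 301.05° ⇒ minimal covering band is its complement: 360° − 301.05° = 58.95°.
Band runs from +75.09° eastward to +134.04°.

58.95°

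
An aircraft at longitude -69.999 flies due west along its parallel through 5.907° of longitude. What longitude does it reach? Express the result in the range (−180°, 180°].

-75.906°

Start at -69.999°; shift −5.907° → -75.906°.
-75.906° already lies in (−180°, 180°].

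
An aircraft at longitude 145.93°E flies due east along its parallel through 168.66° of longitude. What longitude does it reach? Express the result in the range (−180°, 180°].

45.41°W

Start at +145.93°; shift +168.66° → +314.59°.
+314.59° lies outside (−180°, 180°]; subtract 360° → -45.41°.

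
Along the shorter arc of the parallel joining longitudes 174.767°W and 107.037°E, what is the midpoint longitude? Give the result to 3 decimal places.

Signed shortest Δλ from -174.767° to +107.037° is -78.196°.
Midpoint longitude = -174.767° + (-78.196°)/2 = -174.767° − 39.098° = -213.865°.
Normalise into (−180°, 180°]: +146.135°.
(The naïve average (-174.767 + +107.037)/2 = -33.865° is on the wrong side of the globe.)

146.135°E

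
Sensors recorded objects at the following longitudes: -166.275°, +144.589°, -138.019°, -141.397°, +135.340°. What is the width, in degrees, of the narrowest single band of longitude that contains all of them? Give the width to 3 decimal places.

86.641°

Sort the longitudes: -166.275°, -141.397°, -138.019°, +135.340°, +144.589°.
Eastward gaps between consecutive values (wrapping around): 24.878°, 3.378°, 273.359°, 9.249°, 49.136°.
Largest gap = 273.359° ⇒ minimal covering band is its complement: 360° − 273.359° = 86.641°.
Band runs from +135.340° eastward to -138.019°, crossing the antimeridian.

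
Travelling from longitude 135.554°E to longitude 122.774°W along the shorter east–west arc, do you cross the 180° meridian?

Naïve |-122.774 − 135.554| = 258.328° > 180°, so the shorter arc goes the other way round — across 180°.
Signed shortest Δλ = ((-122.774 − 135.554 + 180) mod 360) − 180 = 101.672°.
Going east by 101.672° from +135.554° passes through 180° before reaching -122.774°.

Yes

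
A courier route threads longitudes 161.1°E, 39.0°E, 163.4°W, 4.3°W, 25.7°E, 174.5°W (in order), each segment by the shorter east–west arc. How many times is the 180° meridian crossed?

2

Leg 1: +161.1° → +39.0°, shortest Δλ = -122.1° (west) — does not cross 180°.
Leg 2: +39.0° → -163.4°, shortest Δλ = 157.6° (east) — crosses 180°.
Leg 3: -163.4° → -4.3°, shortest Δλ = 159.1° (east) — does not cross 180°.
Leg 4: -4.3° → +25.7°, shortest Δλ = 30.0° (east) — does not cross 180°.
Leg 5: +25.7° → -174.5°, shortest Δλ = 159.8° (east) — crosses 180°.
Total crossings: 2.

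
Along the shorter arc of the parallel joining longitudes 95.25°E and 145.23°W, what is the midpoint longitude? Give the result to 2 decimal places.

155.01°E

Signed shortest Δλ from +95.25° to -145.23° is +119.52°.
Midpoint longitude = +95.25° + (+119.52°)/2 = +95.25° + 59.76° = +155.01°.
(The naïve average (+95.25 + -145.23)/2 = -24.99° is on the wrong side of the globe.)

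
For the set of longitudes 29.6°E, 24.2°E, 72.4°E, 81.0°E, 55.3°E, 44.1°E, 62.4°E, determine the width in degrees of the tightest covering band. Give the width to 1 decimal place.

Sort the longitudes: +24.2°, +29.6°, +44.1°, +55.3°, +62.4°, +72.4°, +81.0°.
Eastward gaps between consecutive values (wrapping around): 5.4°, 14.5°, 11.2°, 7.1°, 10.0°, 8.6°, 303.2°.
Largest gap = 303.2° ⇒ minimal covering band is its complement: 360° − 303.2° = 56.8°.
Band runs from +24.2° eastward to +81.0°.

56.8°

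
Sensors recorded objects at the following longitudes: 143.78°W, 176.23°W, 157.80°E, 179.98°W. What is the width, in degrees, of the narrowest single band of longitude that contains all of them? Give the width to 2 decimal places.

Sort the longitudes: -179.98°, -176.23°, -143.78°, +157.80°.
Eastward gaps between consecutive values (wrapping around): 3.75°, 32.45°, 301.58°, 22.22°.
Largest gap = 301.58° ⇒ minimal covering band is its complement: 360° − 301.58° = 58.42°.
Band runs from +157.80° eastward to -143.78°, crossing the antimeridian.

58.42°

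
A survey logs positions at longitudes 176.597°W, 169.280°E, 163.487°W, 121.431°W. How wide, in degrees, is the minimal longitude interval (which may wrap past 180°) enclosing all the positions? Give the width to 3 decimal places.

69.289°

Sort the longitudes: -176.597°, -163.487°, -121.431°, +169.280°.
Eastward gaps between consecutive values (wrapping around): 13.110°, 42.056°, 290.711°, 14.123°.
Largest gap = 290.711° ⇒ minimal covering band is its complement: 360° − 290.711° = 69.289°.
Band runs from +169.280° eastward to -121.431°, crossing the antimeridian.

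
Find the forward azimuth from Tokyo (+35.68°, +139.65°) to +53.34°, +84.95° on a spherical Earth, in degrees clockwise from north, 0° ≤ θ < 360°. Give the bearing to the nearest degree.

Δλ = 84.95 − 139.65 = -54.70°.
θ = atan2( sin Δλ · cos φ₂ , cos φ₁ · sin φ₂ − sin φ₁ · cos φ₂ · cos Δλ )
  = atan2(-0.48729, 0.45038) = -47.254° → normalised to [0°, 360°): 312.746°.

313°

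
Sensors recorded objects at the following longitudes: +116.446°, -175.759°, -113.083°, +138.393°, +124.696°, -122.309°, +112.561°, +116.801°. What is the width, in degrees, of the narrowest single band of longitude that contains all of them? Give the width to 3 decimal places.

Sort the longitudes: -175.759°, -122.309°, -113.083°, +112.561°, +116.446°, +116.801°, +124.696°, +138.393°.
Eastward gaps between consecutive values (wrapping around): 53.450°, 9.226°, 225.644°, 3.885°, 0.355°, 7.895°, 13.697°, 45.848°.
Largest gap = 225.644° ⇒ minimal covering band is its complement: 360° − 225.644° = 134.356°.
Band runs from +112.561° eastward to -113.083°, crossing the antimeridian.

134.356°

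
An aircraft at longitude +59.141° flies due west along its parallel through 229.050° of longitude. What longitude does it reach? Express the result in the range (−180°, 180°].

-169.909°

Start at +59.141°; shift −229.050° → -169.909°.
-169.909° already lies in (−180°, 180°].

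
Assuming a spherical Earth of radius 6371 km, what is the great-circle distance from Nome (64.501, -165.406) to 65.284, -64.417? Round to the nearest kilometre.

4250 km

Δλ = -64.417 − -165.406 = 100.989°.
Δφ = 65.284 − 64.501 = 0.783°.
a = sin²(Δφ/2) + cos φ₁ · cos φ₂ · sin²(Δλ/2) = 0.107202.
c = 2·atan2(√a, √(1−a)) = 0.66714 rad → d = 6371·c ≈ 4250.33 km.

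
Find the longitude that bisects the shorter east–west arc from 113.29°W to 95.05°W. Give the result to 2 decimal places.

Signed shortest Δλ from -113.29° to -95.05° is +18.24°.
Midpoint longitude = -113.29° + (+18.24°)/2 = -113.29° + 9.12° = -104.17°.

104.17°W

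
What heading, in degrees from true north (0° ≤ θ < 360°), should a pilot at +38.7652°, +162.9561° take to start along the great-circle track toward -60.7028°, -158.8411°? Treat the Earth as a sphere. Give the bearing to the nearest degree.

Δλ = -158.8411 − 162.9561 = -321.7972°; wrapped into (−180°, 180°]: 38.2028°.
θ = atan2( sin Δλ · cos φ₂ , cos φ₁ · sin φ₂ − sin φ₁ · cos φ₂ · cos Δλ )
  = atan2(0.30263, -0.92076) = 161.806° → normalised to [0°, 360°): 161.806°.

162°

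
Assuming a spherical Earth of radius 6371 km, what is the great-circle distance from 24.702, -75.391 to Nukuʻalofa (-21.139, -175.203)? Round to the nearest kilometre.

11916 km

Δλ = -175.203 − -75.391 = -99.812°.
Δφ = -21.139 − 24.702 = -45.841°.
a = sin²(Δφ/2) + cos φ₁ · cos φ₂ · sin²(Δλ/2) = 0.647556.
c = 2·atan2(√a, √(1−a)) = 1.87037 rad → d = 6371·c ≈ 11916.12 km.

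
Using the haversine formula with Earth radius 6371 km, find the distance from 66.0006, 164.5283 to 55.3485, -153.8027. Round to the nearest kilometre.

Δλ = -153.8027 − 164.5283 = -318.3310°; wrapped into (−180°, 180°]: 41.6690°.
Δφ = 55.3485 − 66.0006 = -10.6521°.
a = sin²(Δφ/2) + cos φ₁ · cos φ₂ · sin²(Δλ/2) = 0.037871.
c = 2·atan2(√a, √(1−a)) = 0.39171 rad → d = 6371·c ≈ 2495.56 km.

2496 km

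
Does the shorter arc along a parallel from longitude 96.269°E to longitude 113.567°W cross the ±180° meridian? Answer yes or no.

Yes

Naïve |-113.567 − 96.269| = 209.836° > 180°, so the shorter arc goes the other way round — across 180°.
Signed shortest Δλ = ((-113.567 − 96.269 + 180) mod 360) − 180 = 150.164°.
Going east by 150.164° from +96.269° passes through 180° before reaching -113.567°.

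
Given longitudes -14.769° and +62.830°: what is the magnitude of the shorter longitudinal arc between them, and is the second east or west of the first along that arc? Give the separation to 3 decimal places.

77.599° east

Raw difference: 62.830 − -14.769 = 77.599°.
Normalise into (−180°, 180°]: 77.599° stays 77.599°.
Positive ⇒ the second point lies to the east; separation 77.599°.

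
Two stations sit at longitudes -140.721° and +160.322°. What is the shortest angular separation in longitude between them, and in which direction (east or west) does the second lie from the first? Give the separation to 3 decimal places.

Raw difference: 160.322 − -140.721 = 301.043°.
Normalise into (−180°, 180°]: 301.043° − 360° = -58.957°.
Negative ⇒ the second point lies to the west; separation 58.957°.

58.957° west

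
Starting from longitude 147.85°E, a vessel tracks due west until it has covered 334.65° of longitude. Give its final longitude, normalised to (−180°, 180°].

173.20°E

Start at +147.85°; shift −334.65° → -186.80°.
-186.80° lies outside (−180°, 180°]; add 360° → +173.20°.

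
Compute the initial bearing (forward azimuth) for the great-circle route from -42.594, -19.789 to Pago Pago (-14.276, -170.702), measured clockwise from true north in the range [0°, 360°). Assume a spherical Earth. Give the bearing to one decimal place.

Δλ = -170.702 − -19.789 = -150.913°.
θ = atan2( sin Δλ · cos φ₂ , cos φ₁ · sin φ₂ − sin φ₁ · cos φ₂ · cos Δλ )
  = atan2(-0.47112, -0.75471) = -148.026° → normalised to [0°, 360°): 211.974°.

212.0°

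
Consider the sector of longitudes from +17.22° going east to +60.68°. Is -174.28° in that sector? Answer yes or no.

No

Band width going east from +17.22° to +60.68°: ((60.68 − 17.22) mod 360) = 43.46°.
Offset of -174.28° east of the west edge: ((-174.28 − 17.22) mod 360) = 168.50°.
168.50° > 43.46° ⇒ outside.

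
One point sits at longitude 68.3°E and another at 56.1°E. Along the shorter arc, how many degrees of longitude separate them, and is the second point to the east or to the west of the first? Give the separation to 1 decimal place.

12.2° west

Raw difference: 56.1 − 68.3 = -12.2°.
Normalise into (−180°, 180°]: -12.2° stays -12.2°.
Negative ⇒ the second point lies to the west; separation 12.2°.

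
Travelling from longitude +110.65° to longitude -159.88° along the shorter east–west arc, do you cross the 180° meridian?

Yes

Naïve |-159.88 − 110.65| = 270.53° > 180°, so the shorter arc goes the other way round — across 180°.
Signed shortest Δλ = ((-159.88 − 110.65 + 180) mod 360) − 180 = 89.47°.
Going east by 89.47° from +110.65° passes through 180° before reaching -159.88°.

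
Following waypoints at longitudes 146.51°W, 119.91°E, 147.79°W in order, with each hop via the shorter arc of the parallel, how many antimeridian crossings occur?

Leg 1: -146.51° → +119.91°, shortest Δλ = -93.58° (west) — crosses 180°.
Leg 2: +119.91° → -147.79°, shortest Δλ = 92.3° (east) — crosses 180°.
Total crossings: 2.

2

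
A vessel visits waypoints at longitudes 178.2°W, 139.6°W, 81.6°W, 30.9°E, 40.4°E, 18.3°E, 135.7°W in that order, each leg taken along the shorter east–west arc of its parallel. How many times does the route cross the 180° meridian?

0

Leg 1: -178.2° → -139.6°, shortest Δλ = 38.6° (east) — does not cross 180°.
Leg 2: -139.6° → -81.6°, shortest Δλ = 58.0° (east) — does not cross 180°.
Leg 3: -81.6° → +30.9°, shortest Δλ = 112.5° (east) — does not cross 180°.
Leg 4: +30.9° → +40.4°, shortest Δλ = 9.5° (east) — does not cross 180°.
Leg 5: +40.4° → +18.3°, shortest Δλ = -22.1° (west) — does not cross 180°.
Leg 6: +18.3° → -135.7°, shortest Δλ = -154.0° (west) — does not cross 180°.
Total crossings: 0.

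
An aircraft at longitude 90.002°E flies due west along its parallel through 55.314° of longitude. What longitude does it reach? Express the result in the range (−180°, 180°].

34.688°E

Start at +90.002°; shift −55.314° → +34.688°.
+34.688° already lies in (−180°, 180°].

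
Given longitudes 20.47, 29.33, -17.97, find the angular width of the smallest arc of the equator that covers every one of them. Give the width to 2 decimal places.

Sort the longitudes: -17.97°, +20.47°, +29.33°.
Eastward gaps between consecutive values (wrapping around): 38.44°, 8.86°, 312.70°.
Largest gap = 312.70° ⇒ minimal covering band is its complement: 360° − 312.70° = 47.30°.
Band runs from -17.97° eastward to +29.33°.

47.30°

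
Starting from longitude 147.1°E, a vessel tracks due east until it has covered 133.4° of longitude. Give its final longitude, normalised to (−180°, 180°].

79.5°W

Start at +147.1°; shift +133.4° → +280.5°.
+280.5° lies outside (−180°, 180°]; subtract 360° → -79.5°.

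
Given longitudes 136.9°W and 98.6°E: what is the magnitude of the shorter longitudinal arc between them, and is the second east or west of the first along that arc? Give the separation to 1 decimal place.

Raw difference: 98.6 − -136.9 = 235.5°.
Normalise into (−180°, 180°]: 235.5° − 360° = -124.5°.
Negative ⇒ the second point lies to the west; separation 124.5°.

124.5° west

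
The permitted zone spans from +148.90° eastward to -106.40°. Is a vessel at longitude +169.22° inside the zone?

Band width going east from +148.90° to -106.40°: ((-106.40 − 148.90) mod 360) = 104.70°.
Offset of +169.22° east of the west edge: ((169.22 − 148.90) mod 360) = 20.32°.
20.32° ≤ 104.70° ⇒ inside.

Yes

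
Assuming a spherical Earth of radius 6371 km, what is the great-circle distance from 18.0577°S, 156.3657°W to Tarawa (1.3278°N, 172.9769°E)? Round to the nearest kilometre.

3987 km

Δλ = 172.9769 − -156.3657 = 329.3426°; wrapped into (−180°, 180°]: -30.6574°.
Δφ = 1.3278 − -18.0577 = 19.3855°.
a = sin²(Δφ/2) + cos φ₁ · cos φ₂ · sin²(Δλ/2) = 0.094771.
c = 2·atan2(√a, √(1−a)) = 0.62586 rad → d = 6371·c ≈ 3987.37 km.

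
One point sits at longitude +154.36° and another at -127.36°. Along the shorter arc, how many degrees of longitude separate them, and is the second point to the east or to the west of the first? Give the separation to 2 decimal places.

78.28° east

Raw difference: -127.36 − 154.36 = -281.72°.
Normalise into (−180°, 180°]: -281.72° + 360° = 78.28°.
Positive ⇒ the second point lies to the east; separation 78.28°.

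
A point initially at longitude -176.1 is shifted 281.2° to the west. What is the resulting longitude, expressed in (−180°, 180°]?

-97.3°

Start at -176.1°; shift −281.2° → -457.3°.
-457.3° lies outside (−180°, 180°]; add 360° → -97.3°.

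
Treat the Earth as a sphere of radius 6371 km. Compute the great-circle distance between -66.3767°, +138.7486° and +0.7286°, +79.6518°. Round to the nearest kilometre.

Δλ = 79.6518 − 138.7486 = -59.0968°.
Δφ = 0.7286 − -66.3767 = 67.1053°.
a = sin²(Δφ/2) + cos φ₁ · cos φ₂ · sin²(Δλ/2) = 0.402930.
c = 2·atan2(√a, √(1−a)) = 1.37542 rad → d = 6371·c ≈ 8762.78 km.

8763 km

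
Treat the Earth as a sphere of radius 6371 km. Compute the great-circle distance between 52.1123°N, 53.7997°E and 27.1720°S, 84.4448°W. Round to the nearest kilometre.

Δλ = -84.4448 − 53.7997 = -138.2445°.
Δφ = -27.1720 − 52.1123 = -79.2843°.
a = sin²(Δφ/2) + cos φ₁ · cos φ₂ · sin²(Δλ/2) = 0.883987.
c = 2·atan2(√a, √(1−a)) = 2.44647 rad → d = 6371·c ≈ 15586.44 km.

15586 km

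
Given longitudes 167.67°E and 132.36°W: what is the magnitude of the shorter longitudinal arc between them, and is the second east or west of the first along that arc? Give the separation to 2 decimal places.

Raw difference: -132.36 − 167.67 = -300.03°.
Normalise into (−180°, 180°]: -300.03° + 360° = 59.97°.
Positive ⇒ the second point lies to the east; separation 59.97°.

59.97° east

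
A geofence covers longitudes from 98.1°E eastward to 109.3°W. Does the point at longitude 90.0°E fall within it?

No

Band width going east from +98.1° to -109.3°: ((-109.3 − 98.1) mod 360) = 152.6°.
Offset of +90.0° east of the west edge: ((90.0 − 98.1) mod 360) = 351.9°.
351.9° > 152.6° ⇒ outside.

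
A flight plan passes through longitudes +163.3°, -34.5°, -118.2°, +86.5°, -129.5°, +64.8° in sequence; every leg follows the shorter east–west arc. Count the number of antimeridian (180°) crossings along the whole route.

Leg 1: +163.3° → -34.5°, shortest Δλ = 162.2° (east) — crosses 180°.
Leg 2: -34.5° → -118.2°, shortest Δλ = -83.7° (west) — does not cross 180°.
Leg 3: -118.2° → +86.5°, shortest Δλ = -155.3° (west) — crosses 180°.
Leg 4: +86.5° → -129.5°, shortest Δλ = 144.0° (east) — crosses 180°.
Leg 5: -129.5° → +64.8°, shortest Δλ = -165.7° (west) — crosses 180°.
Total crossings: 4.

4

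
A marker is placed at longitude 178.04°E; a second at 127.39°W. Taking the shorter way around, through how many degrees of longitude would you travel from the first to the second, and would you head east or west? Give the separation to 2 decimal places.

54.57° east

Raw difference: -127.39 − 178.04 = -305.43°.
Normalise into (−180°, 180°]: -305.43° + 360° = 54.57°.
Positive ⇒ the second point lies to the east; separation 54.57°.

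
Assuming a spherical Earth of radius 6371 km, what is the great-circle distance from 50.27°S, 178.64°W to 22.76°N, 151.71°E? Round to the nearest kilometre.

8629 km

Δλ = 151.71 − -178.64 = 330.35°; wrapped into (−180°, 180°]: -29.65°.
Δφ = 22.76 − -50.27 = 73.03°.
a = sin²(Δφ/2) + cos φ₁ · cos φ₂ · sin²(Δλ/2) = 0.392652.
c = 2·atan2(√a, √(1−a)) = 1.35441 rad → d = 6371·c ≈ 8628.98 km.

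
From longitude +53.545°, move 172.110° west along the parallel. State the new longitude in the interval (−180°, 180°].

-118.565°

Start at +53.545°; shift −172.110° → -118.565°.
-118.565° already lies in (−180°, 180°].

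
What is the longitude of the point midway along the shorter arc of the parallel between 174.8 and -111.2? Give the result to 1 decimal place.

-148.2°

Signed shortest Δλ from +174.8° to -111.2° is +74.0°.
Midpoint longitude = +174.8° + (+74.0°)/2 = +174.8° + 37.0° = +211.8°.
Normalise into (−180°, 180°]: -148.2°.
(The naïve average (+174.8 + -111.2)/2 = 31.8° is on the wrong side of the globe.)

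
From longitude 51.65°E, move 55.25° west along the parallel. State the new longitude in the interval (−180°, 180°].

3.60°W

Start at +51.65°; shift −55.25° → -3.60°.
-3.60° already lies in (−180°, 180°].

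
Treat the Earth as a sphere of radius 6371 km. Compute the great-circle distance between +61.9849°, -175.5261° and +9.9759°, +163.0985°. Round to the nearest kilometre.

6037 km

Δλ = 163.0985 − -175.5261 = 338.6246°; wrapped into (−180°, 180°]: -21.3754°.
Δφ = 9.9759 − 61.9849 = -52.0090°.
a = sin²(Δφ/2) + cos φ₁ · cos φ₂ · sin²(Δλ/2) = 0.208142.
c = 2·atan2(√a, √(1−a)) = 0.94750 rad → d = 6371·c ≈ 6036.51 km.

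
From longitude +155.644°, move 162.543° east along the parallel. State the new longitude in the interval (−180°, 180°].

Start at +155.644°; shift +162.543° → +318.187°.
+318.187° lies outside (−180°, 180°]; subtract 360° → -41.813°.

-41.813°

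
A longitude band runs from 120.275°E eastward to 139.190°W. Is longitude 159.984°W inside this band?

Band width going east from +120.275° to -139.190°: ((-139.190 − 120.275) mod 360) = 100.535°.
Offset of -159.984° east of the west edge: ((-159.984 − 120.275) mod 360) = 79.741°.
79.741° ≤ 100.535° ⇒ inside.

Yes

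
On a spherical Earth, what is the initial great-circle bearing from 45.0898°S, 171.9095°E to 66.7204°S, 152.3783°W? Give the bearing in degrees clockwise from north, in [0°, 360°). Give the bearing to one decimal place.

151.3°

Δλ = -152.3783 − 171.9095 = -324.2878°; wrapped into (−180°, 180°]: 35.7122°.
θ = atan2( sin Δλ · cos φ₂ , cos φ₁ · sin φ₂ − sin φ₁ · cos φ₂ · cos Δλ )
  = atan2(0.23069, -0.42125) = 151.293° → normalised to [0°, 360°): 151.293°.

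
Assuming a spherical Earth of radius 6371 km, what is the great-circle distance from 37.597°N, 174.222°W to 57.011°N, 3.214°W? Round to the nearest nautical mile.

5109 nmi

Δλ = -3.214 − -174.222 = 171.008°.
Δφ = 57.011 − 37.597 = 19.414°.
a = sin²(Δφ/2) + cos φ₁ · cos φ₂ · sin²(Δλ/2) = 0.457180.
c = 2·atan2(√a, √(1−a)) = 1.48505 rad → d = 6371·c ≈ 9461.26 km ≈ 5108.67 nmi.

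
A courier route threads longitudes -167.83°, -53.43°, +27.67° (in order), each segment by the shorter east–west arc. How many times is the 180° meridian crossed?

0

Leg 1: -167.83° → -53.43°, shortest Δλ = 114.4° (east) — does not cross 180°.
Leg 2: -53.43° → +27.67°, shortest Δλ = 81.1° (east) — does not cross 180°.
Total crossings: 0.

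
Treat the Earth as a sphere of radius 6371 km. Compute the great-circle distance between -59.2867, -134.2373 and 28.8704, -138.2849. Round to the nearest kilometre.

Δλ = -138.2849 − -134.2373 = -4.0476°.
Δφ = 28.8704 − -59.2867 = 88.1571°.
a = sin²(Δφ/2) + cos φ₁ · cos φ₂ · sin²(Δλ/2) = 0.484478.
c = 2·atan2(√a, √(1−a)) = 1.53975 rad → d = 6371·c ≈ 9809.73 km.

9810 km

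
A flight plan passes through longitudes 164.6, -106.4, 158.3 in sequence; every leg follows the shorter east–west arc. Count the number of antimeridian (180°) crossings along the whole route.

Leg 1: +164.6° → -106.4°, shortest Δλ = 89.0° (east) — crosses 180°.
Leg 2: -106.4° → +158.3°, shortest Δλ = -95.3° (west) — crosses 180°.
Total crossings: 2.

2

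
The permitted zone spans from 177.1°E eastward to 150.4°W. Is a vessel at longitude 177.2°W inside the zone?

Yes

Band width going east from +177.1° to -150.4°: ((-150.4 − 177.1) mod 360) = 32.5°.
Offset of -177.2° east of the west edge: ((-177.2 − 177.1) mod 360) = 5.7°.
5.7° ≤ 32.5° ⇒ inside.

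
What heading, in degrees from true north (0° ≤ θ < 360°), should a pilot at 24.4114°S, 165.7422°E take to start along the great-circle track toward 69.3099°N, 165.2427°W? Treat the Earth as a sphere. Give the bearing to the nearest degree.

10°

Δλ = -165.2427 − 165.7422 = -330.9849°; wrapped into (−180°, 180°]: 29.0151°.
θ = atan2( sin Δλ · cos φ₂ , cos φ₁ · sin φ₂ − sin φ₁ · cos φ₂ · cos Δλ )
  = atan2(0.17137, 0.97956) = 9.923° → normalised to [0°, 360°): 9.923°.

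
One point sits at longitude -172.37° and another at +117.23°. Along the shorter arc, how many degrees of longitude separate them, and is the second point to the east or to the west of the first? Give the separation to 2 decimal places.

70.40° west

Raw difference: 117.23 − -172.37 = 289.6°.
Normalise into (−180°, 180°]: 289.6° − 360° = -70.4°.
Negative ⇒ the second point lies to the west; separation 70.40°.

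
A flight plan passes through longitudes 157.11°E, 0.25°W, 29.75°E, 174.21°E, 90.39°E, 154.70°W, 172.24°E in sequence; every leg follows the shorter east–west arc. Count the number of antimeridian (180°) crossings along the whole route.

Leg 1: +157.11° → -0.25°, shortest Δλ = -157.36° (west) — does not cross 180°.
Leg 2: -0.25° → +29.75°, shortest Δλ = 30.0° (east) — does not cross 180°.
Leg 3: +29.75° → +174.21°, shortest Δλ = 144.46° (east) — does not cross 180°.
Leg 4: +174.21° → +90.39°, shortest Δλ = -83.82° (west) — does not cross 180°.
Leg 5: +90.39° → -154.70°, shortest Δλ = 114.91° (east) — crosses 180°.
Leg 6: -154.70° → +172.24°, shortest Δλ = -33.06° (west) — crosses 180°.
Total crossings: 2.

2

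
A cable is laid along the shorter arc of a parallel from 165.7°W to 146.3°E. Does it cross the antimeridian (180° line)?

Naïve |146.3 − -165.7| = 312.0° > 180°, so the shorter arc goes the other way round — across 180°.
Signed shortest Δλ = ((146.3 − -165.7 + 180) mod 360) − 180 = -48.0°.
Going west by 48.0° from -165.7° passes through 180° before reaching +146.3°.

Yes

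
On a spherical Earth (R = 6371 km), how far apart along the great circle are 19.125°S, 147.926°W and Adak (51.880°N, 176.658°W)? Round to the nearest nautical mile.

Δλ = -176.658 − -147.926 = -28.732°.
Δφ = 51.880 − -19.125 = 71.005°.
a = sin²(Δφ/2) + cos φ₁ · cos φ₂ · sin²(Δλ/2) = 0.373162.
c = 2·atan2(√a, √(1−a)) = 1.31432 rad → d = 6371·c ≈ 8373.52 km ≈ 4521.34 nmi.

4521 nmi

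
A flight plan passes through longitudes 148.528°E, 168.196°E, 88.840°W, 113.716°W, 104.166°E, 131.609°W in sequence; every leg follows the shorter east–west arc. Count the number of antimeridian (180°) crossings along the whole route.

Leg 1: +148.528° → +168.196°, shortest Δλ = 19.668° (east) — does not cross 180°.
Leg 2: +168.196° → -88.840°, shortest Δλ = 102.964° (east) — crosses 180°.
Leg 3: -88.840° → -113.716°, shortest Δλ = -24.876° (west) — does not cross 180°.
Leg 4: -113.716° → +104.166°, shortest Δλ = -142.118° (west) — crosses 180°.
Leg 5: +104.166° → -131.609°, shortest Δλ = 124.225° (east) — crosses 180°.
Total crossings: 3.

3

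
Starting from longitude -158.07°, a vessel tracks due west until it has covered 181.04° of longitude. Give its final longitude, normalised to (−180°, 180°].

Start at -158.07°; shift −181.04° → -339.11°.
-339.11° lies outside (−180°, 180°]; add 360° → +20.89°.

+20.89°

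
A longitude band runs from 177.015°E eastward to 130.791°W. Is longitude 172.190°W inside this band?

Yes

Band width going east from +177.015° to -130.791°: ((-130.791 − 177.015) mod 360) = 52.194°.
Offset of -172.190° east of the west edge: ((-172.190 − 177.015) mod 360) = 10.795°.
10.795° ≤ 52.194° ⇒ inside.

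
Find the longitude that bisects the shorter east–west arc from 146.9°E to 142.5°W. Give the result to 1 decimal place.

Signed shortest Δλ from +146.9° to -142.5° is +70.6°.
Midpoint longitude = +146.9° + (+70.6°)/2 = +146.9° + 35.3° = +182.2°.
Normalise into (−180°, 180°]: -177.8°.
(The naïve average (+146.9 + -142.5)/2 = 2.2° is on the wrong side of the globe.)

177.8°W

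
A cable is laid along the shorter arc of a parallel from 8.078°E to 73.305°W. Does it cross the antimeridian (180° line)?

Signed shortest Δλ = ((-73.305 − 8.078 + 180) mod 360) − 180 = -81.383°.
Going west by 81.383° from +8.078° reaches -73.305° without touching 180°.

No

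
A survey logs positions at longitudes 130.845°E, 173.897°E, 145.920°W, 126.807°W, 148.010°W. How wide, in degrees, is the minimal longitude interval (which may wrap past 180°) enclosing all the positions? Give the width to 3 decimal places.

Sort the longitudes: -148.010°, -145.920°, -126.807°, +130.845°, +173.897°.
Eastward gaps between consecutive values (wrapping around): 2.090°, 19.113°, 257.652°, 43.052°, 38.093°.
Largest gap = 257.652° ⇒ minimal covering band is its complement: 360° − 257.652° = 102.348°.
Band runs from +130.845° eastward to -126.807°, crossing the antimeridian.

102.348°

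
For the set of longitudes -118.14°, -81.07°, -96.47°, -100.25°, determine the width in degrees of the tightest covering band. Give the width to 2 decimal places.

37.07°

Sort the longitudes: -118.14°, -100.25°, -96.47°, -81.07°.
Eastward gaps between consecutive values (wrapping around): 17.89°, 3.78°, 15.40°, 322.93°.
Largest gap = 322.93° ⇒ minimal covering band is its complement: 360° − 322.93° = 37.07°.
Band runs from -118.14° eastward to -81.07°.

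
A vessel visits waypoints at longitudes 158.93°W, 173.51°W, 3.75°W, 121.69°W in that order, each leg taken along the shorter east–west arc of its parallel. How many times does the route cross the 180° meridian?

Leg 1: -158.93° → -173.51°, shortest Δλ = -14.58° (west) — does not cross 180°.
Leg 2: -173.51° → -3.75°, shortest Δλ = 169.76° (east) — does not cross 180°.
Leg 3: -3.75° → -121.69°, shortest Δλ = -117.94° (west) — does not cross 180°.
Total crossings: 0.

0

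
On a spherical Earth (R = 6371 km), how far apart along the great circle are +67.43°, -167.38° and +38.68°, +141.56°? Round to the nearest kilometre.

4454 km

Δλ = 141.56 − -167.38 = 308.94°; wrapped into (−180°, 180°]: -51.06°.
Δφ = 38.68 − 67.43 = -28.75°.
a = sin²(Δφ/2) + cos φ₁ · cos φ₂ · sin²(Δλ/2) = 0.117291.
c = 2·atan2(√a, √(1−a)) = 0.69910 rad → d = 6371·c ≈ 4453.99 km.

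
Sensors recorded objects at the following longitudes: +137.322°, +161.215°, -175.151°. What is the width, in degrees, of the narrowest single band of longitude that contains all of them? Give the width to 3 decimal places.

Sort the longitudes: -175.151°, +137.322°, +161.215°.
Eastward gaps between consecutive values (wrapping around): 312.473°, 23.893°, 23.634°.
Largest gap = 312.473° ⇒ minimal covering band is its complement: 360° − 312.473° = 47.527°.
Band runs from +137.322° eastward to -175.151°, crossing the antimeridian.

47.527°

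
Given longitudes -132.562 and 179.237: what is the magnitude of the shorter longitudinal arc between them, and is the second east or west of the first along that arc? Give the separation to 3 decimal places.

48.201° west

Raw difference: 179.237 − -132.562 = 311.799°.
Normalise into (−180°, 180°]: 311.799° − 360° = -48.201°.
Negative ⇒ the second point lies to the west; separation 48.201°.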